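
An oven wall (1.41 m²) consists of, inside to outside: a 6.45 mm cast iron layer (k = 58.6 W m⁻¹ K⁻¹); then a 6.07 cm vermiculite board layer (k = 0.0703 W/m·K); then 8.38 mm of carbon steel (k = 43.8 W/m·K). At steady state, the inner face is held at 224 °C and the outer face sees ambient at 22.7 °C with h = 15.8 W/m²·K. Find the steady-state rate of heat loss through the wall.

Resistance network (inner→outer):
  R_cast iron = L/(kA) = 0.00645/(58.6·1.41) = 7.806×10^-5 K/W
  R_vermiculite board = L/(kA) = 0.0607/(0.0703·1.41) = 0.6124 K/W
  R_carbon steel = L/(kA) = 0.00838/(43.8·1.41) = 1.357×10^-4 K/W
  R_conv,out = 1/(hA) = 1/(15.8·1.41) = 0.04489 K/W
ΣR = 7.806×10^-5 + 0.6124 + 1.357×10^-4 + 0.04489 = 0.6575 K/W
Q = ΔT/ΣR = (224 °C − 22.7 °C)/0.6575 = 306 W

Q = 306 W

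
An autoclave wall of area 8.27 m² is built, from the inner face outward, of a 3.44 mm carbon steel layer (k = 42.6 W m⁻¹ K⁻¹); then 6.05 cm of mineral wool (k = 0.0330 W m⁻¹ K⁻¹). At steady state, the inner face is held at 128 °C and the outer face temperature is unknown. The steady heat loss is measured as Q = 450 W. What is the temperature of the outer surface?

Series resistances:
  R_carbon steel = L/(kA) = 0.00344/(42.6·8.27) = 9.764×10^-6 K/W
  R_mineral wool = L/(kA) = 0.0605/(0.0330·8.27) = 0.2217 K/W
ΣR = 0.2217 K/W
ΔT = Q·ΣR = 450 × 0.2217 = 99.77 K
Heat flows outward, so T_out = T_in − ΔT = 128 − 99.77 = 28.2 °C

T_out = 28.2 °C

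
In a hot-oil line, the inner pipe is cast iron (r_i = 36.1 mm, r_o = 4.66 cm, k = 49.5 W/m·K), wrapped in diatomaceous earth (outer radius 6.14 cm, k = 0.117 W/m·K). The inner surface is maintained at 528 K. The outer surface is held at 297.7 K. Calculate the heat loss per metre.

Q' = 612 W/m

Resistance network (inner→outer):
  R'_cast iron = ln(0.0466/0.0361)/(2πk) = 0.2553/(2π·49.5) = 8.209×10^-4 m·K/W
  R'_diatomaceous earth = ln(0.0614/0.0466)/(2πk) = 0.2758/(2π·0.117) = 0.3752 m·K/W
ΣR = 8.209×10^-4 + 0.3752 = 0.3760 m·K/W
Q' = ΔT/ΣR = (528 K − 297.7 K)/0.3760 = 612 W/m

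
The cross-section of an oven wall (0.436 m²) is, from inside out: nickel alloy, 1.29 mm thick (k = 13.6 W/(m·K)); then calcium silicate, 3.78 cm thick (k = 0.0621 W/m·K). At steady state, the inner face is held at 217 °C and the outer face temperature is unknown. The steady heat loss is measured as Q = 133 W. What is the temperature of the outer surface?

Series resistances:
  R_nickel alloy = L/(kA) = 0.00129/(13.6·0.436) = 2.176×10^-4 K/W
  R_calcium silicate = L/(kA) = 0.0378/(0.0621·0.436) = 1.396 K/W
ΣR = 1.396 K/W
ΔT = Q·ΣR = 133 × 1.396 = 185.7 K
Heat flows outward, so T_out = T_in − ΔT = 217 − 185.7 = 31.3 °C

T_out = 31.3 °C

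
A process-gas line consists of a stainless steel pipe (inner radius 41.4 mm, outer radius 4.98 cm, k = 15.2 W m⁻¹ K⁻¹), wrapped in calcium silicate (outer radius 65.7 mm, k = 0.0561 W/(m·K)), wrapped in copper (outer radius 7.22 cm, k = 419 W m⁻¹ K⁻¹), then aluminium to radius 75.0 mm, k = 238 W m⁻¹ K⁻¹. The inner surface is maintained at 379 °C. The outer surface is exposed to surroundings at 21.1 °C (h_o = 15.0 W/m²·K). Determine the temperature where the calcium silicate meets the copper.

Series thermal resistances, inner to outer:
  R'_stainless steel = ln(0.0498/0.0414)/(2πk) = 0.1847/(2π·15.2) = 0.001934 m·K/W
  R'_calcium silicate = ln(0.0657/0.0498)/(2πk) = 0.2771/(2π·0.0561) = 0.7861 m·K/W
  R'_copper = ln(0.0722/0.0657)/(2πk) = 0.09434/(2π·419) = 3.583×10^-5 m·K/W
  R'_aluminium = ln(0.0750/0.0722)/(2πk) = 0.03805/(2π·238) = 2.544×10^-5 m·K/W
  R'_conv,out = 1/(2πr h) = 1/(2π·0.0750·15.0) = 0.1415 m·K/W
ΣR = 0.001934 + 0.7861 + 3.583×10^-5 + 2.544×10^-5 + 0.1415 = 0.9296 m·K/W
Q' = ΔT/ΣR = (379 °C − 21.1 °C)/0.9296 = 385.0 W/m
From the inner boundary to the calcium silicate/copper interface, ΣR_partial = 0.7880 m·K/W.
T_interface = T_in − Q'·ΣR_partial = 379 °C − (385.0)(0.7880) = 75.6 °C

T = 75.6 °C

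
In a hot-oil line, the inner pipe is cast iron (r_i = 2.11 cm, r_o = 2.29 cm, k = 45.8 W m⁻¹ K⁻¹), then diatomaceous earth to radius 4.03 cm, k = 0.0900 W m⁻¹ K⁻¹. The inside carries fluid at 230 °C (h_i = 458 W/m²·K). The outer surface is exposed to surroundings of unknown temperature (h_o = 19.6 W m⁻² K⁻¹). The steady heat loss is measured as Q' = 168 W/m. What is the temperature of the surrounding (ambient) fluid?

Series resistances:
  R'_conv,in = 1/(2πr h) = 1/(2π·0.0211·458) = 0.01647 m·K/W
  R'_cast iron = ln(0.0229/0.0211)/(2πk) = 0.08186/(2π·45.8) = 2.845×10^-4 m·K/W
  R'_diatomaceous earth = ln(0.0403/0.0229)/(2πk) = 0.5652/(2π·0.0900) = 0.9995 m·K/W
  R'_conv,out = 1/(2πr h) = 1/(2π·0.0403·19.6) = 0.2015 m·K/W
ΣR = 1.218 m·K/W
ΔT = Q'·ΣR = 168 × 1.218 = 204.6 K
Heat flows outward, so T_out = T_in − ΔT = 230 − 204.6 = 25.4 °C

T_out = 25.4 °C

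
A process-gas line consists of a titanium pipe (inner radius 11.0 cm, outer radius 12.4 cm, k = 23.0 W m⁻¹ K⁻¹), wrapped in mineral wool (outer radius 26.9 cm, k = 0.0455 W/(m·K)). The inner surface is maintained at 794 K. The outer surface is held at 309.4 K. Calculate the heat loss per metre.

Q' = 179 W/m

Series thermal resistances, inner to outer:
  R'_titanium = ln(0.124/0.110)/(2πk) = 0.1198/(2π·23.0) = 8.290×10^-4 m·K/W
  R'_mineral wool = ln(0.269/0.124)/(2πk) = 0.7744/(2π·0.0455) = 2.709 m·K/W
ΣR = 8.290×10^-4 + 2.709 = 2.710 m·K/W
Q' = ΔT/ΣR = (794 K − 309.4 K)/2.710 = 179 W/m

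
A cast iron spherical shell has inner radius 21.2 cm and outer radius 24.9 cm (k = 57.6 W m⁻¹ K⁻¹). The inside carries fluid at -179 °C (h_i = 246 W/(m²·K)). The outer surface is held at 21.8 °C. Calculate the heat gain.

Q = 24600 W

Resistance network (inner→outer):
  R_conv,in = 1/(4πr²h) = 1/(4π·0.212²·246) = 0.007198 K/W
  R_cast iron = (1/0.212 − 1/0.249)/(4πk) = 0.7009/(4π·57.6) = 9.684×10^-4 K/W
ΣR = 0.007198 + 9.684×10^-4 = 0.008166 K/W
Q = ΔT/ΣR = (-179 °C − 21.8 °C)/0.008166 = -24600 W
(Negative Q ⇒ heat flows inward; heat gain = 24600 W.)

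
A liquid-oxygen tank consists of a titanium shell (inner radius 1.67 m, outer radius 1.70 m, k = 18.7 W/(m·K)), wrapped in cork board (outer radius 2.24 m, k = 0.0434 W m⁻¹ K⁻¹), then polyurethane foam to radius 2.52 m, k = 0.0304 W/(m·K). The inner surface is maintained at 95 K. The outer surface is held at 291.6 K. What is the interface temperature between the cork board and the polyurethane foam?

Series thermal resistances, inner to outer:
  R_titanium = (1/1.67 − 1/1.70)/(4πk) = 0.01057/(4π·18.7) = 4.497×10^-5 K/W
  R_cork board = (1/1.70 − 1/2.24)/(4πk) = 0.1418/(4π·0.0434) = 0.2600 K/W
  R_polyurethane foam = (1/2.24 − 1/2.52)/(4πk) = 0.04960/(4π·0.0304) = 0.1298 K/W
ΣR = 4.497×10^-5 + 0.2600 + 0.1298 = 0.3898 K/W
Q = ΔT/ΣR = (95 K − 291.6 K)/0.3898 = -504.4 W
From the inner boundary to the cork board/polyurethane foam interface, ΣR_partial = 0.2600 K/W.
T_interface = T_in − Q·ΣR_partial = 95 K − (-504.4)(0.2600) = 226.1 K

T = 226.1 K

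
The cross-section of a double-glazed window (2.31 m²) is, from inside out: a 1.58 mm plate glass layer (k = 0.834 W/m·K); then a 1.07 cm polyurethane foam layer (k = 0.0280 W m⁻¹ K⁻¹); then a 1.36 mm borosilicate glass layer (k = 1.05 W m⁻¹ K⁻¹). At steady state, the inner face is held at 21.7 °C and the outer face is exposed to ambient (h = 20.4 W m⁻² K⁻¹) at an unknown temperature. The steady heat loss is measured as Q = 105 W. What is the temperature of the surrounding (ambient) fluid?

T_out = 1.96 °C

Series resistances:
  R_plate glass = L/(kA) = 0.00158/(0.834·2.31) = 8.201×10^-4 K/W
  R_polyurethane foam = L/(kA) = 0.0107/(0.0280·2.31) = 0.1654 K/W
  R_borosilicate glass = L/(kA) = 0.00136/(1.05·2.31) = 5.607×10^-4 K/W
  R_conv,out = 1/(hA) = 1/(20.4·2.31) = 0.02122 K/W
ΣR = 0.1880 K/W
ΔT = Q·ΣR = 105 × 0.1880 = 19.74 K
Heat flows outward, so T_out = T_in − ΔT = 21.7 − 19.74 = 1.96 °C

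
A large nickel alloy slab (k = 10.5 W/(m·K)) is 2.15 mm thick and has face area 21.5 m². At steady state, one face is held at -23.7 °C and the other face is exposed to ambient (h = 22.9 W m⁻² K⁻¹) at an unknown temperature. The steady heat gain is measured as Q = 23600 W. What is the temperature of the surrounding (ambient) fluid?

T_out = 24.5 °C

Sum the resistances:
  R_nickel alloy = L/(kA) = 0.00215/(10.5·21.5) = 9.524×10^-6 K/W
  R_conv,out = 1/(hA) = 1/(22.9·21.5) = 0.002031 K/W
ΣR = 0.002041 K/W
ΔT = Q·ΣR = 23600 × 0.002041 = 48.17 K
Heat flows inward, so T_out = T_in + ΔT = -23.7 + 48.17 = 24.5 °C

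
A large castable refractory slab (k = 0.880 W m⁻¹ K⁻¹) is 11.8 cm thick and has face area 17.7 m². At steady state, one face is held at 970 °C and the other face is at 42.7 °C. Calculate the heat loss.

Q = kA·ΔT/L = 0.880 × 17.7 × |970 °C − 42.7 °C| / 0.118 = 1.22×10^5 W

Q = 122 kW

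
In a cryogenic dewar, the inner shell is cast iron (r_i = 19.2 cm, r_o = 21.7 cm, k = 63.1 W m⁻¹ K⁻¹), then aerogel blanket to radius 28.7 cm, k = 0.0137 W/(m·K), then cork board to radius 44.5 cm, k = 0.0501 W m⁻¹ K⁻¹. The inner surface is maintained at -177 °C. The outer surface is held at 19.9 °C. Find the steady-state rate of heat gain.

Q = 23.2 W

Treat each layer as a resistance in series:
  R_cast iron = (1/0.192 − 1/0.217)/(4πk) = 0.6000/(4π·63.1) = 7.567×10^-4 K/W
  R_aerogel blanket = (1/0.217 − 1/0.287)/(4πk) = 1.124/(4π·0.0137) = 6.529 K/W
  R_cork board = (1/0.287 − 1/0.445)/(4πk) = 1.237/(4π·0.0501) = 1.965 K/W
ΣR = 7.567×10^-4 + 6.529 + 1.965 = 8.495 K/W
Q = ΔT/ΣR = (-177 °C − 19.9 °C)/8.495 = -23.2 W
(Negative Q ⇒ heat flows inward; heat gain = 23.2 W.)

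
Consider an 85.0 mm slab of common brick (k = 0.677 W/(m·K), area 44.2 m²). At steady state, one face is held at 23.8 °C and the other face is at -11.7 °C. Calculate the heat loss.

Q = 12.5 kW

Q = kA·ΔT/L = 0.677 × 44.2 × |23.8 °C − -11.7 °C| / 0.0850 = 12500 W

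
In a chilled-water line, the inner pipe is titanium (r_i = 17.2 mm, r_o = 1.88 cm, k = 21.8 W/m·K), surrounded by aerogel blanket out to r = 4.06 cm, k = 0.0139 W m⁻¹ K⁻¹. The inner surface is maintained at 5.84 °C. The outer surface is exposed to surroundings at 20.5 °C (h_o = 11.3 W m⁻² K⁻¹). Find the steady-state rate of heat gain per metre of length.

Treat each layer as a resistance in series:
  R'_titanium = ln(0.0188/0.0172)/(2πk) = 0.08895/(2π·21.8) = 6.494×10^-4 m·K/W
  R'_aerogel blanket = ln(0.0406/0.0188)/(2πk) = 0.7699/(2π·0.0139) = 8.815 m·K/W
  R'_conv,out = 1/(2πr h) = 1/(2π·0.0406·11.3) = 0.3469 m·K/W
ΣR = 6.494×10^-4 + 8.815 + 0.3469 = 9.163 m·K/W
Q' = ΔT/ΣR = (5.84 °C − 20.5 °C)/9.163 = -1.60 W/m
(Negative Q' ⇒ heat flows inward; heat gain = 1.60 W/m.)

Q' = 1.60 W/m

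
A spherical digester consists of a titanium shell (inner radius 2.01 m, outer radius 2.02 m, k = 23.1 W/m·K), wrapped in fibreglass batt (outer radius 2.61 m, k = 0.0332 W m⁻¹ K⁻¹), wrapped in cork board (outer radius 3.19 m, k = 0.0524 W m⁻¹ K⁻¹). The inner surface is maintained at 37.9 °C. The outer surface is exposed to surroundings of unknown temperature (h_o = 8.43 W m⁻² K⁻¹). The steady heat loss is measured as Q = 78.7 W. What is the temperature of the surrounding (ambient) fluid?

T_out = 8.39 °C

Series resistances:
  R_titanium = (1/2.01 − 1/2.02)/(4πk) = 0.002463/(4π·23.1) = 8.485×10^-6 K/W
  R_fibreglass batt = (1/2.02 − 1/2.61)/(4πk) = 0.1119/(4π·0.0332) = 0.2682 K/W
  R_cork board = (1/2.61 − 1/3.19)/(4πk) = 0.06966/(4π·0.0524) = 0.1058 K/W
  R_conv,out = 1/(4πr²h) = 1/(4π·3.19²·8.43) = 9.276×10^-4 K/W
ΣR = 0.3750 K/W
ΔT = Q·ΣR = 78.7 × 0.3750 = 29.51 K
Heat flows outward, so T_out = T_in − ΔT = 37.9 − 29.51 = 8.39 °C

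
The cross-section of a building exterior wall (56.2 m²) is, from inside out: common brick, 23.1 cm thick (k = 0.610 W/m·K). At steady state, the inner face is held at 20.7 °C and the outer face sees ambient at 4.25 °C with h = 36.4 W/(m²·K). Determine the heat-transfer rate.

Series thermal resistances, inner to outer:
  R_common brick = L/(kA) = 0.231/(0.610·56.2) = 0.006738 K/W
  R_conv,out = 1/(hA) = 1/(36.4·56.2) = 4.888×10^-4 K/W
ΣR = 0.006738 + 4.888×10^-4 = 0.007227 K/W
Q = ΔT/ΣR = (20.7 °C − 4.25 °C)/0.007227 = 2280 W

Q = 2.28 kW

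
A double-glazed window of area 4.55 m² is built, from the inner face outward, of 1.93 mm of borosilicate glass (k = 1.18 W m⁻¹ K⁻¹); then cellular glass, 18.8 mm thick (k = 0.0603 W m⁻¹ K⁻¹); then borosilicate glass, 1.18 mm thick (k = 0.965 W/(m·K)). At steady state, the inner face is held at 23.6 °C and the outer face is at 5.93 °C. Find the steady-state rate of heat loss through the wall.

Q = 256 W

Resistance network (inner→outer):
  R_borosilicate glass = L/(kA) = 0.00193/(1.18·4.55) = 3.595×10^-4 K/W
  R_cellular glass = L/(kA) = 0.0188/(0.0603·4.55) = 0.06852 K/W
  R_borosilicate glass = L/(kA) = 0.00118/(0.965·4.55) = 2.687×10^-4 K/W
ΣR = 3.595×10^-4 + 0.06852 + 2.687×10^-4 = 0.06915 K/W
Q = ΔT/ΣR = (23.6 °C − 5.93 °C)/0.06915 = 256 W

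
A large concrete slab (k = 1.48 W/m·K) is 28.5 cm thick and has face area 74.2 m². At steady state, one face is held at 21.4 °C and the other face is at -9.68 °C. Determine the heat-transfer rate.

Q = kA·ΔT/L = 1.48 × 74.2 × |21.4 °C − -9.68 °C| / 0.285 = 12000 W

Q = 12.0 kW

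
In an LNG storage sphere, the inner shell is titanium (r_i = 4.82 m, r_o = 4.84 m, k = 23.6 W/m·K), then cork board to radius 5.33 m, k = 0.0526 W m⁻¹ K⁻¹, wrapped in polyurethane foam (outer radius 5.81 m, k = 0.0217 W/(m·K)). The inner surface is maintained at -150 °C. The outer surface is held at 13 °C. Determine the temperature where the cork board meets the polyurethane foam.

Resistance network (inner→outer):
  R_titanium = (1/4.82 − 1/4.84)/(4πk) = 8.573×10^-4/(4π·23.6) = 2.891×10^-6 K/W
  R_cork board = (1/4.84 − 1/5.33)/(4πk) = 0.01899/(4π·0.0526) = 0.02874 K/W
  R_polyurethane foam = (1/5.33 − 1/5.81)/(4πk) = 0.01550/(4π·0.0217) = 0.05684 K/W
ΣR = 2.891×10^-6 + 0.02874 + 0.05684 = 0.08558 K/W
Q = ΔT/ΣR = (-150 °C − 13 °C)/0.08558 = -1905 W
From the inner boundary to the cork board/polyurethane foam interface, ΣR_partial = 0.02874 K/W.
T_interface = T_in − Q·ΣR_partial = -150 °C − (-1905)(0.02874) = -95.3 °C

T = -95.3 °C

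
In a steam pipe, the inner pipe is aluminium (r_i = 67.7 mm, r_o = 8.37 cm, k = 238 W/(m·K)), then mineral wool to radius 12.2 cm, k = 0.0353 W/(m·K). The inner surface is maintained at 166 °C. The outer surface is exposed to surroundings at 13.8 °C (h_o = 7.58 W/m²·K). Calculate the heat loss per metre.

Series thermal resistances, inner to outer:
  R'_aluminium = ln(0.0837/0.0677)/(2πk) = 0.2122/(2π·238) = 1.419×10^-4 m·K/W
  R'_mineral wool = ln(0.122/0.0837)/(2πk) = 0.3768/(2π·0.0353) = 1.699 m·K/W
  R'_conv,out = 1/(2πr h) = 1/(2π·0.122·7.58) = 0.1721 m·K/W
ΣR = 1.419×10^-4 + 1.699 + 0.1721 = 1.871 m·K/W
Q' = ΔT/ΣR = (166 °C − 13.8 °C)/1.871 = 81.3 W/m

Q' = 81.3 W/m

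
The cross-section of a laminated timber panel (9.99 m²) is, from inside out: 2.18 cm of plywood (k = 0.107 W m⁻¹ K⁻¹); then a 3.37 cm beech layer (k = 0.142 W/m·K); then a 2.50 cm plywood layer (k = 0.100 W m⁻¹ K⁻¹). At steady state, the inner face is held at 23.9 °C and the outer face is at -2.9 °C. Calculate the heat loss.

Q = 387 W

Series thermal resistances, inner to outer:
  R_plywood = L/(kA) = 0.0218/(0.107·9.99) = 0.02039 K/W
  R_beech = L/(kA) = 0.0337/(0.142·9.99) = 0.02376 K/W
  R_plywood = L/(kA) = 0.0250/(0.100·9.99) = 0.02503 K/W
ΣR = 0.02039 + 0.02376 + 0.02503 = 0.06918 K/W
Q = ΔT/ΣR = (23.9 °C − -2.9 °C)/0.06918 = 387 W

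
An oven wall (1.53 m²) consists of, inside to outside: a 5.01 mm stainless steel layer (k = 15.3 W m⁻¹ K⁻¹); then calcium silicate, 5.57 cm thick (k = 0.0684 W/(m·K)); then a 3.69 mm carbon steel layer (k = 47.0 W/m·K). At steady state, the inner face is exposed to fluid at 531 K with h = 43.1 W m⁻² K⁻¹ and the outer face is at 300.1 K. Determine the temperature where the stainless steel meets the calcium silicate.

Resistance network (inner→outer):
  R_conv,in = 1/(hA) = 1/(43.1·1.53) = 0.01516 K/W
  R_stainless steel = L/(kA) = 0.00501/(15.3·1.53) = 2.140×10^-4 K/W
  R_calcium silicate = L/(kA) = 0.0557/(0.0684·1.53) = 0.5322 K/W
  R_carbon steel = L/(kA) = 0.00369/(47.0·1.53) = 5.131×10^-5 K/W
ΣR = 0.01516 + 2.140×10^-4 + 0.5322 + 5.131×10^-5 = 0.5476 K/W
Q = ΔT/ΣR = (531 K − 300.1 K)/0.5476 = 421.7 W
From the inner boundary to the stainless steel/calcium silicate interface, ΣR_partial = 0.01537 K/W.
T_interface = T_in − Q·ΣR_partial = 531 K − (421.7)(0.01537) = 525 K

T = 525 K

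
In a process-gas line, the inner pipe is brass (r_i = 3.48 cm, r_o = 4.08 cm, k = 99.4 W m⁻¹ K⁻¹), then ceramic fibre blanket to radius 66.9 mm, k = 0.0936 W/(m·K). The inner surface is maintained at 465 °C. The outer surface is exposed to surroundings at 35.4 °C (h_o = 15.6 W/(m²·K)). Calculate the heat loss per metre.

Q' = 432 W/m

Treat each layer as a resistance in series:
  R'_brass = ln(0.0408/0.0348)/(2πk) = 0.1591/(2π·99.4) = 2.547×10^-4 m·K/W
  R'_ceramic fibre blanket = ln(0.0669/0.0408)/(2πk) = 0.4945/(2π·0.0936) = 0.8409 m·K/W
  R'_conv,out = 1/(2πr h) = 1/(2π·0.0669·15.6) = 0.1525 m·K/W
ΣR = 2.547×10^-4 + 0.8409 + 0.1525 = 0.9937 m·K/W
Q' = ΔT/ΣR = (465 °C − 35.4 °C)/0.9937 = 432 W/m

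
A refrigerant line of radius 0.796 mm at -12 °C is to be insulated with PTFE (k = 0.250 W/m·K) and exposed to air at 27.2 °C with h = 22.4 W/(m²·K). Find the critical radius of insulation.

r_cr = 1.12 cm

For a cylinder, r_cr = k_ins/h = 0.250/22.4 = 0.0112 m = 1.12 cm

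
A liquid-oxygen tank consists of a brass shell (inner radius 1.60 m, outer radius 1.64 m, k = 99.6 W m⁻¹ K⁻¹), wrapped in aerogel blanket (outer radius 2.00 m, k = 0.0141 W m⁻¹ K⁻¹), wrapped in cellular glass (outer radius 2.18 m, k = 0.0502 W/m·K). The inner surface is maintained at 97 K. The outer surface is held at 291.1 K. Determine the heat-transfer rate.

Resistance network (inner→outer):
  R_brass = (1/1.60 − 1/1.64)/(4πk) = 0.01524/(4π·99.6) = 1.218×10^-5 K/W
  R_aerogel blanket = (1/1.64 − 1/2.00)/(4πk) = 0.1098/(4π·0.0141) = 0.6194 K/W
  R_cellular glass = (1/2.00 − 1/2.18)/(4πk) = 0.04128/(4π·0.0502) = 0.06544 K/W
ΣR = 1.218×10^-5 + 0.6194 + 0.06544 = 0.6849 K/W
Q = ΔT/ΣR = (97 K − 291.1 K)/0.6849 = -283 W
(Negative Q ⇒ heat flows inward; heat gain = 283 W.)

Q = 283 W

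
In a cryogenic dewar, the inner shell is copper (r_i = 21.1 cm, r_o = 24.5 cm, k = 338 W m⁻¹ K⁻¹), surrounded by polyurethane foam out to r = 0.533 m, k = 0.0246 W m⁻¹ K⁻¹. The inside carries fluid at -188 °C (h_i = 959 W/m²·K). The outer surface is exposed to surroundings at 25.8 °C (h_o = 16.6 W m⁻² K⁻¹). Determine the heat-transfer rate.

Series thermal resistances, inner to outer:
  R_conv,in = 1/(4πr²h) = 1/(4π·0.211²·959) = 0.001864 K/W
  R_copper = (1/0.211 − 1/0.245)/(4πk) = 0.6577/(4π·338) = 1.548×10^-4 K/W
  R_polyurethane foam = (1/0.245 − 1/0.533)/(4πk) = 2.205/(4π·0.0246) = 7.134 K/W
  R_conv,out = 1/(4πr²h) = 1/(4π·0.533²·16.6) = 0.01687 K/W
ΣR = 0.001864 + 1.548×10^-4 + 7.134 + 0.01687 = 7.153 K/W
Q = ΔT/ΣR = (-188 °C − 25.8 °C)/7.153 = -29.9 W
(Negative Q ⇒ heat flows inward; heat gain = 29.9 W.)

Q = 29.9 W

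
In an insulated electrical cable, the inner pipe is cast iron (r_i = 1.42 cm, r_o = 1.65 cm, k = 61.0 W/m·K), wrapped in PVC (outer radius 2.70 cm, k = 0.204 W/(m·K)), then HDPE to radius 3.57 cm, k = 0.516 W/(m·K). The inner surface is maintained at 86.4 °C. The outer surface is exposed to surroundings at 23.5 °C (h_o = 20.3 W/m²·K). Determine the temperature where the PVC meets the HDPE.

Treat each layer as a resistance in series:
  R'_cast iron = ln(0.0165/0.0142)/(2πk) = 0.1501/(2π·61.0) = 3.917×10^-4 m·K/W
  R'_PVC = ln(0.0270/0.0165)/(2πk) = 0.4925/(2π·0.204) = 0.3842 m·K/W
  R'_HDPE = ln(0.0357/0.0270)/(2πk) = 0.2793/(2π·0.516) = 0.08615 m·K/W
  R'_conv,out = 1/(2πr h) = 1/(2π·0.0357·20.3) = 0.2196 m·K/W
ΣR = 3.917×10^-4 + 0.3842 + 0.08615 + 0.2196 = 0.6903 m·K/W
Q' = ΔT/ΣR = (86.4 °C − 23.5 °C)/0.6903 = 91.12 W/m
From the inner boundary to the PVC/HDPE interface, ΣR_partial = 0.3846 m·K/W.
T_interface = T_in − Q'·ΣR_partial = 86.4 °C − (91.12)(0.3846) = 51.4 °C

T = 51.4 °C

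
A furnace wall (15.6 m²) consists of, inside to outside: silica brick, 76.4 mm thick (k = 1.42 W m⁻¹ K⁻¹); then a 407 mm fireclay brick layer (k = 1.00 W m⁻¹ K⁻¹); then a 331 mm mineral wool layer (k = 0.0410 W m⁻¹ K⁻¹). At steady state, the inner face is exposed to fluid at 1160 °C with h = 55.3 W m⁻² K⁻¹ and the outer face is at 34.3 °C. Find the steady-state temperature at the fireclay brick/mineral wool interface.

T = 1097 °C

Resistance network (inner→outer):
  R_conv,in = 1/(hA) = 1/(55.3·15.6) = 0.001159 K/W
  R_silica brick = L/(kA) = 0.0764/(1.42·15.6) = 0.003449 K/W
  R_fireclay brick = L/(kA) = 0.407/(1.00·15.6) = 0.02609 K/W
  R_mineral wool = L/(kA) = 0.331/(0.0410·15.6) = 0.5175 K/W
ΣR = 0.001159 + 0.003449 + 0.02609 + 0.5175 = 0.5482 K/W
Q = ΔT/ΣR = (1160 °C − 34.3 °C)/0.5482 = 2053 W
From the inner boundary to the fireclay brick/mineral wool interface, ΣR_partial = 0.03070 K/W.
T_interface = T_in − Q·ΣR_partial = 1160 °C − (2053)(0.03070) = 1097 °C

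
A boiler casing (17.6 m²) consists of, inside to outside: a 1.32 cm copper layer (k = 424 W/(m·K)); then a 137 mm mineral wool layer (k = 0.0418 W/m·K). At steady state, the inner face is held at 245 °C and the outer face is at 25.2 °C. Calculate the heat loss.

Treat each layer as a resistance in series:
  R_copper = L/(kA) = 0.0132/(424·17.6) = 1.769×10^-6 K/W
  R_mineral wool = L/(kA) = 0.137/(0.0418·17.6) = 0.1862 K/W
ΣR = 1.769×10^-6 + 0.1862 = 0.1862 K/W
Q = ΔT/ΣR = (245 °C − 25.2 °C)/0.1862 = 1180 W

Q = 1180 W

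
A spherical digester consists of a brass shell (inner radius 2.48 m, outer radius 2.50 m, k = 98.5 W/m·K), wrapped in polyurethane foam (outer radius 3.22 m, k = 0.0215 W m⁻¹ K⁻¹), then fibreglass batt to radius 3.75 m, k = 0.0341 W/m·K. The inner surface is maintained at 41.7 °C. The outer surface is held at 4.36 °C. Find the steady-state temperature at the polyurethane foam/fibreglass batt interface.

T = 13.2 °C

Series thermal resistances, inner to outer:
  R_brass = (1/2.48 − 1/2.50)/(4πk) = 0.003226/(4π·98.5) = 2.606×10^-6 K/W
  R_polyurethane foam = (1/2.50 − 1/3.22)/(4πk) = 0.08944/(4π·0.0215) = 0.3310 K/W
  R_fibreglass batt = (1/3.22 − 1/3.75)/(4πk) = 0.04389/(4π·0.0341) = 0.1024 K/W
ΣR = 2.606×10^-6 + 0.3310 + 0.1024 = 0.4334 K/W
Q = ΔT/ΣR = (41.7 °C − 4.36 °C)/0.4334 = 86.16 W
From the inner boundary to the polyurethane foam/fibreglass batt interface, ΣR_partial = 0.3310 K/W.
T_interface = T_in − Q·ΣR_partial = 41.7 °C − (86.16)(0.3310) = 13.2 °C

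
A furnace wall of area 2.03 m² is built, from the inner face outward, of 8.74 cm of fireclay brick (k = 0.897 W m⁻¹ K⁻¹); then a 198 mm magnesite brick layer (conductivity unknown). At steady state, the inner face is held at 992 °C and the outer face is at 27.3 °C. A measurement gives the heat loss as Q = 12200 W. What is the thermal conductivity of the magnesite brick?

k = 3.14 W/m·K

ΣR = ΔT/Q = |992 − 27.3|/12200 = 0.07907 K/W
Known resistances:
  R_fireclay brick = L/(kA) = 0.0874/(0.897·2.03) = 0.04800 K/W
R_magnesite brick = ΣR − ΣR_known = 0.07907 − 0.04800 = 0.03107 K/W
L/(kA) = 0.03107 ⇒ k = 0.198/(0.03107·2.03) = 3.14 W/m·K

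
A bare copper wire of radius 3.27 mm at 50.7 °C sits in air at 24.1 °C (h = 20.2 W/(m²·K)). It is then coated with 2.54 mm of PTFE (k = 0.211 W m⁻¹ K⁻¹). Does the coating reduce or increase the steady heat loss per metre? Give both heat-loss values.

increases: 11.0 → 14.9 W/m

Critical radius for a cylinder: r_cr = k/h = 0.0104 m = 1.04 cm.
Outer radius after coating: r₂ = 0.00327 + 0.00254 = 0.00581 m.
Since r₁ < r_cr and r₂ ≤ r_cr, the coating moves toward the maximum at r_cr — heat loss rises.
Bare: R = 1/(2πr₁h) = 2.409 m·K/W; Q = 26.6/2.409 = 11.0 W/m.
Coated: R = R_cond + R_conv = 1.790 m·K/W; Q = 26.6/1.790 = 14.9 W/m.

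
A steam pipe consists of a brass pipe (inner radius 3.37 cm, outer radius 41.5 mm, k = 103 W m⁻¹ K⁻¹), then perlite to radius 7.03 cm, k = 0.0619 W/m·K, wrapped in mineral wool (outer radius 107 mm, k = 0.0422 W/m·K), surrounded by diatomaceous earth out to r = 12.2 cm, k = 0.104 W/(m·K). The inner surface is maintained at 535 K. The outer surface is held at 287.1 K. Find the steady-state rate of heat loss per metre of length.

Q' = 78.9 W/m

Resistance network (inner→outer):
  R'_brass = ln(0.0415/0.0337)/(2πk) = 0.2082/(2π·103) = 3.217×10^-4 m·K/W
  R'_perlite = ln(0.0703/0.0415)/(2πk) = 0.5271/(2π·0.0619) = 1.355 m·K/W
  R'_mineral wool = ln(0.107/0.0703)/(2πk) = 0.4201/(2π·0.0422) = 1.584 m·K/W
  R'_diatomaceous earth = ln(0.122/0.107)/(2πk) = 0.1312/(2π·0.104) = 0.2008 m·K/W
ΣR = 3.217×10^-4 + 1.355 + 1.584 + 0.2008 = 3.140 m·K/W
Q' = ΔT/ΣR = (535 K − 287.1 K)/3.140 = 78.9 W/m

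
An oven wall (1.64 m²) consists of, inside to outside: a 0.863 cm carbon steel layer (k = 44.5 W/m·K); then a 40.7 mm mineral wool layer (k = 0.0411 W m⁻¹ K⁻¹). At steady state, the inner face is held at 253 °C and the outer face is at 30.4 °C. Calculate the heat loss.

Series thermal resistances, inner to outer:
  R_carbon steel = L/(kA) = 0.00863/(44.5·1.64) = 1.183×10^-4 K/W
  R_mineral wool = L/(kA) = 0.0407/(0.0411·1.64) = 0.6038 K/W
ΣR = 1.183×10^-4 + 0.6038 = 0.6039 K/W
Q = ΔT/ΣR = (253 °C − 30.4 °C)/0.6039 = 369 W

Q = 369 W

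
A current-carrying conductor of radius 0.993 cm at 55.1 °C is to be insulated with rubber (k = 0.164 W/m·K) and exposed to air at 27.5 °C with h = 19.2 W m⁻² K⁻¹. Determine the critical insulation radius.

For a cylinder, r_cr = k_ins/h = 0.164/19.2 = 0.00854 m = 0.854 cm

r_cr = 0.854 cm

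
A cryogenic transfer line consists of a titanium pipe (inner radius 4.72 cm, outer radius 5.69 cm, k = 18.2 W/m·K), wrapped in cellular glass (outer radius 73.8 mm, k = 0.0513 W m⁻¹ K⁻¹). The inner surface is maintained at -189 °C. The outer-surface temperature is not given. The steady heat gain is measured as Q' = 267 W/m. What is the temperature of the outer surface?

T_out = 26.9 °C

Sum the resistances:
  R'_titanium = ln(0.0569/0.0472)/(2πk) = 0.1869/(2π·18.2) = 0.001634 m·K/W
  R'_cellular glass = ln(0.0738/0.0569)/(2πk) = 0.2601/(2π·0.0513) = 0.8068 m·K/W
ΣR = 0.8085 m·K/W
ΔT = Q'·ΣR = 267 × 0.8085 = 215.9 K
Heat flows inward, so T_out = T_in + ΔT = -189 + 215.9 = 26.9 °C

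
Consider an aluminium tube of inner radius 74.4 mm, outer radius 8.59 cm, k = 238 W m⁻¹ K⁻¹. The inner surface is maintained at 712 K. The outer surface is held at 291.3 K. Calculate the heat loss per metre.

Q' = 4380 kW/m

Q' = 2πk·ΔT/ln(r₂/r₁) = 2π × 238 × 420.7 / ln(0.0859/0.0744) = 4.38×10^6 W/m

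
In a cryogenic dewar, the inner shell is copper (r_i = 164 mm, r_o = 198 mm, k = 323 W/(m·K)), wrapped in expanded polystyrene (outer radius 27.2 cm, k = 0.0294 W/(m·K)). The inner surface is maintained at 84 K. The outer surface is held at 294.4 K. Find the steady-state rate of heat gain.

Q = 56.6 W

Series thermal resistances, inner to outer:
  R_copper = (1/0.164 − 1/0.198)/(4πk) = 1.047/(4π·323) = 2.580×10^-4 K/W
  R_expanded polystyrene = (1/0.198 − 1/0.272)/(4πk) = 1.374/(4π·0.0294) = 3.719 K/W
ΣR = 2.580×10^-4 + 3.719 = 3.719 K/W
Q = ΔT/ΣR = (84 K − 294.4 K)/3.719 = -56.6 W
(Negative Q ⇒ heat flows inward; heat gain = 56.6 W.)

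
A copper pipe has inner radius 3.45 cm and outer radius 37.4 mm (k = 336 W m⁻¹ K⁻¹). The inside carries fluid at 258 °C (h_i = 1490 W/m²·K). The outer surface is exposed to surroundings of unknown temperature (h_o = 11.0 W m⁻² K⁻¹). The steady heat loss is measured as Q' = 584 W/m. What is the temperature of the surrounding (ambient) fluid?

Sum the resistances:
  R'_conv,in = 1/(2πr h) = 1/(2π·0.0345·1490) = 0.003096 m·K/W
  R'_copper = ln(0.0374/0.0345)/(2πk) = 0.08071/(2π·336) = 3.823×10^-5 m·K/W
  R'_conv,out = 1/(2πr h) = 1/(2π·0.0374·11.0) = 0.3869 m·K/W
ΣR = 0.3900 m·K/W
ΔT = Q'·ΣR = 584 × 0.3900 = 227.8 K
Heat flows outward, so T_out = T_in − ΔT = 258 − 227.8 = 30.2 °C

T_out = 30.2 °C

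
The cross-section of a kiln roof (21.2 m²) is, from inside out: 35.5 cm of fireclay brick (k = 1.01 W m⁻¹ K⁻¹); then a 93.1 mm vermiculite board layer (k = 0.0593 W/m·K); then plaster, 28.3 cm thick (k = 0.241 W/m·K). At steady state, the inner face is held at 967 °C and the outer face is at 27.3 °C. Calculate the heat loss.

Q = 6.44 kW

Resistance network (inner→outer):
  R_fireclay brick = L/(kA) = 0.355/(1.01·21.2) = 0.01658 K/W
  R_vermiculite board = L/(kA) = 0.0931/(0.0593·21.2) = 0.07406 K/W
  R_plaster = L/(kA) = 0.283/(0.241·21.2) = 0.05539 K/W
ΣR = 0.01658 + 0.07406 + 0.05539 = 0.1460 K/W
Q = ΔT/ΣR = (967 °C − 27.3 °C)/0.1460 = 6440 W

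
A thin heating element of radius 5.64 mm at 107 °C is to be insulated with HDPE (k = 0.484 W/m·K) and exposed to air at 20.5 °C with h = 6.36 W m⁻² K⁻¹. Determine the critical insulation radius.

r_cr = 7.61 cm

For a cylinder, r_cr = k_ins/h = 0.484/6.36 = 0.0761 m = 7.61 cm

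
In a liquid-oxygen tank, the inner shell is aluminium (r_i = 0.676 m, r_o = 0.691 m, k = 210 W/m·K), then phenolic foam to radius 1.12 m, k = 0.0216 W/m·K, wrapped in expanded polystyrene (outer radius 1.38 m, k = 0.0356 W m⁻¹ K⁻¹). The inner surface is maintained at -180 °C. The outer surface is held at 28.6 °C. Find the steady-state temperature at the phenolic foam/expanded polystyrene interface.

T = -3.8 °C

Series thermal resistances, inner to outer:
  R_aluminium = (1/0.676 − 1/0.691)/(4πk) = 0.03211/(4π·210) = 1.217×10^-5 K/W
  R_phenolic foam = (1/0.691 − 1/1.12)/(4πk) = 0.5543/(4π·0.0216) = 2.042 K/W
  R_expanded polystyrene = (1/1.12 − 1/1.38)/(4πk) = 0.1682/(4π·0.0356) = 0.3760 K/W
ΣR = 1.217×10^-5 + 2.042 + 0.3760 = 2.418 K/W
Q = ΔT/ΣR = (-180 °C − 28.6 °C)/2.418 = -86.27 W
From the inner boundary to the phenolic foam/expanded polystyrene interface, ΣR_partial = 2.042 K/W.
T_interface = T_in − Q·ΣR_partial = -180 °C − (-86.27)(2.042) = -3.8 °C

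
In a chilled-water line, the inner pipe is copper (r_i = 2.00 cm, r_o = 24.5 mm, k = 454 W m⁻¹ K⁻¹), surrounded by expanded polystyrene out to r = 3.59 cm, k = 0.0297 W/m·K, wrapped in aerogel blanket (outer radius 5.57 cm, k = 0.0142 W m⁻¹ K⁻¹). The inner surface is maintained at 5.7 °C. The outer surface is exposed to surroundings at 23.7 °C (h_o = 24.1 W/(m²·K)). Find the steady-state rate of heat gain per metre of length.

Treat each layer as a resistance in series:
  R'_copper = ln(0.0245/0.0200)/(2πk) = 0.2029/(2π·454) = 7.114×10^-5 m·K/W
  R'_expanded polystyrene = ln(0.0359/0.0245)/(2πk) = 0.3821/(2π·0.0297) = 2.047 m·K/W
  R'_aerogel blanket = ln(0.0557/0.0359)/(2πk) = 0.4392/(2π·0.0142) = 4.923 m·K/W
  R'_conv,out = 1/(2πr h) = 1/(2π·0.0557·24.1) = 0.1186 m·K/W
ΣR = 7.114×10^-5 + 2.047 + 4.923 + 0.1186 = 7.089 m·K/W
Q' = ΔT/ΣR = (5.7 °C − 23.7 °C)/7.089 = -2.54 W/m
(Negative Q' ⇒ heat flows inward; heat gain = 2.54 W/m.)

Q' = 2.54 W/m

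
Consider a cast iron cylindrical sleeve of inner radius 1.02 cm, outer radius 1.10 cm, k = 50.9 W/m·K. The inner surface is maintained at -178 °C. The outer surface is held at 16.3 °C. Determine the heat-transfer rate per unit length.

Q' = 823 kW/m

Q' = 2πk·ΔT/ln(r₂/r₁) = 2π × 50.9 × 194.3 / ln(0.0110/0.0102) = 8.23×10^5 W/m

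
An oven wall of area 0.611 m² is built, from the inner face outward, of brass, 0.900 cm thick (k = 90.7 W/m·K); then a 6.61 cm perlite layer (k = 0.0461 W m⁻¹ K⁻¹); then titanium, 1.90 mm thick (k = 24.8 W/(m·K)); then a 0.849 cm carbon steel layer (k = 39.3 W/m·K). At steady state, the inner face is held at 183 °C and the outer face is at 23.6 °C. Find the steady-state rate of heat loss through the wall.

Treat each layer as a resistance in series:
  R_brass = L/(kA) = 0.00900/(90.7·0.611) = 1.624×10^-4 K/W
  R_perlite = L/(kA) = 0.0661/(0.0461·0.611) = 2.347 K/W
  R_titanium = L/(kA) = 0.00190/(24.8·0.611) = 1.254×10^-4 K/W
  R_carbon steel = L/(kA) = 0.00849/(39.3·0.611) = 3.536×10^-4 K/W
ΣR = 1.624×10^-4 + 2.347 + 1.254×10^-4 + 3.536×10^-4 = 2.348 K/W
Q = ΔT/ΣR = (183 °C − 23.6 °C)/2.348 = 67.9 W

Q = 67.9 W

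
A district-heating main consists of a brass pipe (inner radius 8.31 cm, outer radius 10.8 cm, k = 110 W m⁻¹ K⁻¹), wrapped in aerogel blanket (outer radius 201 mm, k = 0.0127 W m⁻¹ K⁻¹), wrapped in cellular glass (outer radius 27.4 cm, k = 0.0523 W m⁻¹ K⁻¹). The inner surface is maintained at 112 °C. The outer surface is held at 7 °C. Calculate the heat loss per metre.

Treat each layer as a resistance in series:
  R'_brass = ln(0.108/0.0831)/(2πk) = 0.2621/(2π·110) = 3.792×10^-4 m·K/W
  R'_aerogel blanket = ln(0.201/0.108)/(2πk) = 0.6212/(2π·0.0127) = 7.784 m·K/W
  R'_cellular glass = ln(0.274/0.201)/(2πk) = 0.3098/(2π·0.0523) = 0.9428 m·K/W
ΣR = 3.792×10^-4 + 7.784 + 0.9428 = 8.727 m·K/W
Q' = ΔT/ΣR = (112 °C − 7 °C)/8.727 = 12.0 W/m

Q' = 12.0 W/m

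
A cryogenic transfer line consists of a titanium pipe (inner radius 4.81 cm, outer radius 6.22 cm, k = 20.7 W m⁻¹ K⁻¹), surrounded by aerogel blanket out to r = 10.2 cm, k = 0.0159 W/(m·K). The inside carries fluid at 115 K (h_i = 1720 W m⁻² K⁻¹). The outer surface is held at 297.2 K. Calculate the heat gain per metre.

Q' = 36.8 W/m

Resistance network (inner→outer):
  R'_conv,in = 1/(2πr h) = 1/(2π·0.0481·1720) = 0.001924 m·K/W
  R'_titanium = ln(0.0622/0.0481)/(2πk) = 0.2571/(2π·20.7) = 0.001977 m·K/W
  R'_aerogel blanket = ln(0.102/0.0622)/(2πk) = 0.4946/(2π·0.0159) = 4.951 m·K/W
ΣR = 0.001924 + 0.001977 + 4.951 = 4.955 m·K/W
Q' = ΔT/ΣR = (115 K − 297.2 K)/4.955 = -36.8 W/m
(Negative Q' ⇒ heat flows inward; heat gain = 36.8 W/m.)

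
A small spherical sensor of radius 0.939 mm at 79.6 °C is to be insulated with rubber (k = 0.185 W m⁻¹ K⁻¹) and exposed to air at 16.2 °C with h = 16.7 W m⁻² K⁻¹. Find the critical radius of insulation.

r_cr = 2.22 cm

For a sphere, r_cr = 2k_ins/h = 2·0.185/16.7 = 0.0222 m = 2.22 cm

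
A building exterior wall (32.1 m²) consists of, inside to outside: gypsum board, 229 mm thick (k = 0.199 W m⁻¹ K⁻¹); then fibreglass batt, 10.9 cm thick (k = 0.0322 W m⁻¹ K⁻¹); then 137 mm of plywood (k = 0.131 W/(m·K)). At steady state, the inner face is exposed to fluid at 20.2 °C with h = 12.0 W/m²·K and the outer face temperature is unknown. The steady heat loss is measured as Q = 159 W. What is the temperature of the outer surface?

T_out = -7.86 °C

Series resistances:
  R_conv,in = 1/(hA) = 1/(12.0·32.1) = 0.002596 K/W
  R_gypsum board = L/(kA) = 0.229/(0.199·32.1) = 0.03585 K/W
  R_fibreglass batt = L/(kA) = 0.109/(0.0322·32.1) = 0.1055 K/W
  R_plywood = L/(kA) = 0.137/(0.131·32.1) = 0.03258 K/W
ΣR = 0.1765 K/W
ΔT = Q·ΣR = 159 × 0.1765 = 28.06 K
Heat flows outward, so T_out = T_in − ΔT = 20.2 − 28.06 = -7.86 °C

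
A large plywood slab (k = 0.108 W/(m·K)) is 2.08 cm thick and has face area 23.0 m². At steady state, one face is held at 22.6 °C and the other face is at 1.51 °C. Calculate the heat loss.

Q = 2520 W

Q = kA·ΔT/L = 0.108 × 23.0 × |22.6 °C − 1.51 °C| / 0.0208 = 2520 W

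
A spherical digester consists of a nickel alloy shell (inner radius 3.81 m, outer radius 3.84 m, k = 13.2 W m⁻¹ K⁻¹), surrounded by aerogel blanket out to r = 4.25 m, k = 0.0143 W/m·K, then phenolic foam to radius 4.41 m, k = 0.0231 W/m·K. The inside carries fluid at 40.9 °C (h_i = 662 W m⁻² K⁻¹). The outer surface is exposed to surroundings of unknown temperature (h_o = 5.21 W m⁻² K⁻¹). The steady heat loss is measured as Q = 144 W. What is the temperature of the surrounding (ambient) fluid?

Sum the resistances:
  R_conv,in = 1/(4πr²h) = 1/(4π·3.81²·662) = 8.281×10^-6 K/W
  R_nickel alloy = (1/3.81 − 1/3.84)/(4πk) = 0.002051/(4π·13.2) = 1.236×10^-5 K/W
  R_aerogel blanket = (1/3.84 − 1/4.25)/(4πk) = 0.02512/(4π·0.0143) = 0.1398 K/W
  R_phenolic foam = (1/4.25 − 1/4.41)/(4πk) = 0.008537/(4π·0.0231) = 0.02941 K/W
  R_conv,out = 1/(4πr²h) = 1/(4π·4.41²·5.21) = 7.854×10^-4 K/W
ΣR = 0.1700 K/W
ΔT = Q·ΣR = 144 × 0.1700 = 24.48 K
Heat flows outward, so T_out = T_in − ΔT = 40.9 − 24.48 = 16.4 °C

T_out = 16.4 °C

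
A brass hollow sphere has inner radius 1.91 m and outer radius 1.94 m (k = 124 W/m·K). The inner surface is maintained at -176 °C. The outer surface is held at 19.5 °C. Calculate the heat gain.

Q = 37600 kW

Q = 4πk·ΔT/(1/r₁ − 1/r₂) = 4π × 124 × 195.5 / (1/1.91 − 1/1.94) = 3.76×10^7 W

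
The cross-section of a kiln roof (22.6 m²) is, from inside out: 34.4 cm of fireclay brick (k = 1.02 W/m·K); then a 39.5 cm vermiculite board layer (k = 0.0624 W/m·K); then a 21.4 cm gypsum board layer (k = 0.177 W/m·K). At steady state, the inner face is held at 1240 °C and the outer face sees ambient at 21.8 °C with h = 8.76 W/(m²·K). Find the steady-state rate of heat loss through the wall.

Q = 3450 W

Treat each layer as a resistance in series:
  R_fireclay brick = L/(kA) = 0.344/(1.02·22.6) = 0.01492 K/W
  R_vermiculite board = L/(kA) = 0.395/(0.0624·22.6) = 0.2801 K/W
  R_gypsum board = L/(kA) = 0.214/(0.177·22.6) = 0.05350 K/W
  R_conv,out = 1/(hA) = 1/(8.76·22.6) = 0.005051 K/W
ΣR = 0.01492 + 0.2801 + 0.05350 + 0.005051 = 0.3536 K/W
Q = ΔT/ΣR = (1240 °C − 21.8 °C)/0.3536 = 3450 W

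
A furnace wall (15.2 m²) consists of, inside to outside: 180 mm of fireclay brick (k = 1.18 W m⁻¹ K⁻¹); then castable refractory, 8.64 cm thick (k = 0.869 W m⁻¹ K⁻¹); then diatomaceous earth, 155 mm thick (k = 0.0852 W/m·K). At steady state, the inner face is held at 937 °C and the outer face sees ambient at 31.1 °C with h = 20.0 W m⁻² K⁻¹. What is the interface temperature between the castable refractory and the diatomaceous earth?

Resistance network (inner→outer):
  R_fireclay brick = L/(kA) = 0.180/(1.18·15.2) = 0.01004 K/W
  R_castable refractory = L/(kA) = 0.0864/(0.869·15.2) = 0.006541 K/W
  R_diatomaceous earth = L/(kA) = 0.155/(0.0852·15.2) = 0.1197 K/W
  R_conv,out = 1/(hA) = 1/(20.0·15.2) = 0.003289 K/W
ΣR = 0.01004 + 0.006541 + 0.1197 + 0.003289 = 0.1396 K/W
Q = ΔT/ΣR = (937 °C − 31.1 °C)/0.1396 = 6489 W
From the inner boundary to the castable refractory/diatomaceous earth interface, ΣR_partial = 0.01658 K/W.
T_interface = T_in − Q·ΣR_partial = 937 °C − (6489)(0.01658) = 829 °C

T = 829 °C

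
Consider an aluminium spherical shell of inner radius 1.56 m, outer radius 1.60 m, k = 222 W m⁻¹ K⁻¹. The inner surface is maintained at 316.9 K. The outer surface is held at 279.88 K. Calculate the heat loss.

Q = 4πk·ΔT/(1/r₁ − 1/r₂) = 4π × 222 × 37.02 / (1/1.56 − 1/1.60) = 6.44×10^6 W

Q = 6.44×10^6 W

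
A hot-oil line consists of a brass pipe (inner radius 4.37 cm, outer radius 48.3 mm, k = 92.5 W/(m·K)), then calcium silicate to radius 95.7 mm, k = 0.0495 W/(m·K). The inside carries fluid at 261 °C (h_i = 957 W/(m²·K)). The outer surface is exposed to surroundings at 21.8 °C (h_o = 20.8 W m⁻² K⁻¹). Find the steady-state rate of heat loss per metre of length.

Q' = 105 W/m

Treat each layer as a resistance in series:
  R'_conv,in = 1/(2πr h) = 1/(2π·0.0437·957) = 0.003806 m·K/W
  R'_brass = ln(0.0483/0.0437)/(2πk) = 0.1001/(2π·92.5) = 1.722×10^-4 m·K/W
  R'_calcium silicate = ln(0.0957/0.0483)/(2πk) = 0.6838/(2π·0.0495) = 2.199 m·K/W
  R'_conv,out = 1/(2πr h) = 1/(2π·0.0957·20.8) = 0.07995 m·K/W
ΣR = 0.003806 + 1.722×10^-4 + 2.199 + 0.07995 = 2.283 m·K/W
Q' = ΔT/ΣR = (261 °C − 21.8 °C)/2.283 = 105 W/m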